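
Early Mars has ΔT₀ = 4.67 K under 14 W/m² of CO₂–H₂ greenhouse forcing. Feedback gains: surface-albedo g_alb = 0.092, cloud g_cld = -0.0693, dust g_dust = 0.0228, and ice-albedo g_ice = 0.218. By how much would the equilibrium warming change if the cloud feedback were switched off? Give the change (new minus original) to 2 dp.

0.66 K

Original: g = 0.2635, ΔT = 4.67/(1−0.2635) = 6.3408 K.
Without cloud: g' = 0.3328, ΔT' = 4.67/(1−0.3328) = 6.9994 K.
Change = 6.9994 − 6.3408 = 0.66 K.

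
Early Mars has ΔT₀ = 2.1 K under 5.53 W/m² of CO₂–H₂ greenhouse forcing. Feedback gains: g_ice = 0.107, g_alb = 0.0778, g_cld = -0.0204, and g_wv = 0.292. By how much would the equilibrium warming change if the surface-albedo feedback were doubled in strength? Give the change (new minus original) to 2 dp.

Original: g = 0.4564, ΔT = 2.1/(1−0.4564) = 3.8631 K.
With doubled surface-albedo: g' = 0.5342, ΔT' = 2.1/(1−0.5342) = 4.5084 K.
Change = 4.5084 − 3.8631 = 0.65 K.

0.65 K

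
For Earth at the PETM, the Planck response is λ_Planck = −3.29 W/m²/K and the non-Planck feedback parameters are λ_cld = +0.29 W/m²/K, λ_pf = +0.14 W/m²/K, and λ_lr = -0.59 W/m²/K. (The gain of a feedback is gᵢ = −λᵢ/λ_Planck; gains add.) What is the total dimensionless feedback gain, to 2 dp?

-0.05

Convert to gains: g_cld = 0.29/3.29 = 0.08815; g_pf = 0.14/3.29 = 0.04255; g_lr = -0.59/3.29 = -0.1793.
Total gain g = -0.0486.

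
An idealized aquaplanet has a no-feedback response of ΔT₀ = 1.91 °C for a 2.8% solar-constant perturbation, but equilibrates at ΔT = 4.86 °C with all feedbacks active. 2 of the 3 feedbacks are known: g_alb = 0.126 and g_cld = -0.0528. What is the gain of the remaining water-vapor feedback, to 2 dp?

0.53

Amplification A = ΔT/ΔT₀ = 4.86/1.91 = 2.545.
Total gain g = 1 − 1/A = 1 − 1/2.545 = 0.6071.
Known gains sum to 0.126 − 0.0528 = 0.0732.
g_wv = 0.6071 − 0.0732 = 0.53.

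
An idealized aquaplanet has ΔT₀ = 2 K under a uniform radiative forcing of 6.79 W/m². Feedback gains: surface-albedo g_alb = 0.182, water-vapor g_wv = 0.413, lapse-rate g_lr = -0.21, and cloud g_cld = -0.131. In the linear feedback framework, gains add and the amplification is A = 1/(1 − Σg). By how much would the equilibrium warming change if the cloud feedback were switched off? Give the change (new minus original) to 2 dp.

Original: g = 0.254, ΔT = 2/(1−0.254) = 2.6810 K.
Without cloud: g' = 0.385, ΔT' = 2/(1−0.385) = 3.2520 K.
Change = 3.2520 − 2.6810 = 0.57 K.

0.57 K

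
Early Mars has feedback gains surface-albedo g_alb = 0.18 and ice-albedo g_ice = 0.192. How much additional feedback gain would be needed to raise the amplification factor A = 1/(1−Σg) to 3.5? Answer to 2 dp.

0.34

Current total gain = 0.372.
Target gain for A = 3.5: g* = 1 − 1/3.5 = 0.7143.
Additional gain needed = 0.7143 − 0.372 = 0.34.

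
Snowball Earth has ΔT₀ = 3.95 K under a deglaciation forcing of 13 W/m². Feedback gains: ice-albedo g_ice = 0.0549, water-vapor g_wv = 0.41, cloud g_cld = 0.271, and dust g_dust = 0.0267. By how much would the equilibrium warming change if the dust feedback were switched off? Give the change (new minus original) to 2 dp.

Original: g = 0.7626, ΔT = 3.95/(1−0.7626) = 16.6386 K.
Without dust: g' = 0.7359, ΔT' = 3.95/(1−0.7359) = 14.9565 K.
Change = 14.9565 − 16.6386 = -1.68 K.

-1.68 K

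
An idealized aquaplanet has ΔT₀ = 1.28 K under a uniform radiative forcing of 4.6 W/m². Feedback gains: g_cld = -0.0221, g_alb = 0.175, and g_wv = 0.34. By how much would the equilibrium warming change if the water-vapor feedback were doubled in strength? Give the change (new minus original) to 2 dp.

Original: g = 0.4929, ΔT = 1.28/(1−0.4929) = 2.5242 K.
With doubled water-vapor: g' = 0.8329, ΔT' = 1.28/(1−0.8329) = 7.6601 K.
Change = 7.6601 − 2.5242 = 5.14 K.

5.14 K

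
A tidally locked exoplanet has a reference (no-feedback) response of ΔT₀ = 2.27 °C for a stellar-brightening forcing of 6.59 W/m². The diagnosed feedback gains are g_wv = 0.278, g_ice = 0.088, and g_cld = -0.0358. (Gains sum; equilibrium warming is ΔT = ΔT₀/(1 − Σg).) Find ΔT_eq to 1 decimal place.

3.4 °C

Total gain g = 0.278 + 0.088 − 0.0358 = 0.3302.
Amplification A = 1/(1 − 0.3302) = 1.493.
ΔT = 2.27 × 1.493 = 3.4 °C.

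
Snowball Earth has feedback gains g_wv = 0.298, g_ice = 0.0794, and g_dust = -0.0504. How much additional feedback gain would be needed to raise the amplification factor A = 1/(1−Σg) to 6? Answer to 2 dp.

Current total gain = 0.327.
Target gain for A = 6: g* = 1 − 1/6 = 0.8333.
Additional gain needed = 0.8333 − 0.327 = 0.51.

0.51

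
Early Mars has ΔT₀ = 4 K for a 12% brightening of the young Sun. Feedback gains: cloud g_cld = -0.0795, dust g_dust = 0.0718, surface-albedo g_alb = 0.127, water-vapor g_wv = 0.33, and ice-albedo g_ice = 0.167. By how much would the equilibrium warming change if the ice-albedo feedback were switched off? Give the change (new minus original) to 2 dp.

-3.16 K

Original: g = 0.6163, ΔT = 4/(1−0.6163) = 10.4248 K.
Without ice-albedo: g' = 0.4493, ΔT' = 4/(1−0.4493) = 7.2635 K.
Change = 7.2635 − 10.4248 = -3.16 K.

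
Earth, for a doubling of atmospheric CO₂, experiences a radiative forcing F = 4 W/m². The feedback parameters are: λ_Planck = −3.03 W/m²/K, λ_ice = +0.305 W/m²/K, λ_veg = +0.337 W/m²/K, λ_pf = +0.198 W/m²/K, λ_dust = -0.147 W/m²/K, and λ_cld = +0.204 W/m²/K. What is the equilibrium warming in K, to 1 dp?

Net feedback parameter λ = (−3.03) + (+0.305) + (+0.337) + (+0.198) + (-0.147) + (+0.204) = -2.133 W/m²/K.
ΔT = −F/λ = −4/(-2.133) = 1.9 K.

1.9 K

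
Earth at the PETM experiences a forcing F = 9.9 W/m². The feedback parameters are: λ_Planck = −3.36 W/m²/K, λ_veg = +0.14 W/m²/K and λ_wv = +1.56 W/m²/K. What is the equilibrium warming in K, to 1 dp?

6.0 K

Net feedback parameter λ = (−3.36) + (+0.14) + (+1.56) = -1.66 W/m²/K.
ΔT = −F/λ = −9.9/(-1.66) = 6.0 K.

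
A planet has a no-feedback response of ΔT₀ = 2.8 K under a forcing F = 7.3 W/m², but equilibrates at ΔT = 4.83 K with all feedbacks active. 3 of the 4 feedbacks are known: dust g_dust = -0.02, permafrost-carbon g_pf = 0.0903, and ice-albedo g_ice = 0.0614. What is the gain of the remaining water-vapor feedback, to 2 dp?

0.29

Amplification A = ΔT/ΔT₀ = 4.83/2.8 = 1.725.
Total gain g = 1 − 1/A = 1 − 1/1.725 = 0.4203.
Known gains sum to -0.02 + 0.0903 + 0.0614 = 0.1317.
g_wv = 0.4203 − 0.1317 = 0.29.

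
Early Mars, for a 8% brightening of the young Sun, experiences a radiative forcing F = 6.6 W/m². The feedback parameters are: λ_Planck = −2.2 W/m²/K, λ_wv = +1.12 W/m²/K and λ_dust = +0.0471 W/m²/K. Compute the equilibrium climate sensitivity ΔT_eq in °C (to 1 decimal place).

Net feedback parameter λ = (−2.2) + (+1.12) + (+0.0471) = -1.0329 W/m²/K.
ΔT = −F/λ = −6.6/(-1.0329) = 6.4 °C.

6.4 °C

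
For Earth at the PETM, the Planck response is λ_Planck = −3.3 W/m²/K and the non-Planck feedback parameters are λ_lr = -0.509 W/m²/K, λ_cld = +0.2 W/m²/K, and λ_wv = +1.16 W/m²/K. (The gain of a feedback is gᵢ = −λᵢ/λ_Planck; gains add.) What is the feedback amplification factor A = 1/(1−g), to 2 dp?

Convert to gains: g_lr = -0.509/3.3 = -0.1542; g_cld = 0.2/3.3 = 0.06061; g_wv = 1.16/3.3 = 0.3515.
Total gain g = 0.25791.
A = 1/(1 − 0.25791) = 1.35.

1.35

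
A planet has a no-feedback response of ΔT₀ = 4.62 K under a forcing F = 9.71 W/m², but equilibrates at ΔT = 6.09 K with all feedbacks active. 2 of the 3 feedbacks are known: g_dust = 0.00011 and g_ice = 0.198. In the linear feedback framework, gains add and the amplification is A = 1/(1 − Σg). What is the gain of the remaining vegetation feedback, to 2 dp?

0.04

Amplification A = ΔT/ΔT₀ = 6.09/4.62 = 1.318.
Total gain g = 1 − 1/A = 1 − 1/1.318 = 0.2413.
Known gains sum to 0.00011 + 0.198 = 0.19811.
g_veg = 0.2413 − 0.19811 = 0.04.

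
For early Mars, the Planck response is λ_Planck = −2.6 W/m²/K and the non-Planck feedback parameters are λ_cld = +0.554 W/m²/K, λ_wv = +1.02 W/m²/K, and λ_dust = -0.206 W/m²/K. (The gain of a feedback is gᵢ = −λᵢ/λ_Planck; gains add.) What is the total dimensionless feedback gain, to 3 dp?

0.526

Convert to gains: g_cld = 0.554/2.6 = 0.2131; g_wv = 1.02/2.6 = 0.3923; g_dust = -0.206/2.6 = -0.07923.
Total gain g = 0.52617.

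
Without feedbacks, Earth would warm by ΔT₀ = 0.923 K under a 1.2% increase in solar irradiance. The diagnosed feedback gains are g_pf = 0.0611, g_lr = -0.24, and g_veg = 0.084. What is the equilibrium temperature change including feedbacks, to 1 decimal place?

0.8 K

Total gain g = 0.0611 − 0.24 + 0.084 = -0.0949.
Amplification A = 1/(1 + 0.0949) = 0.9133.
ΔT = 0.923 × 0.9133 = 0.8 K.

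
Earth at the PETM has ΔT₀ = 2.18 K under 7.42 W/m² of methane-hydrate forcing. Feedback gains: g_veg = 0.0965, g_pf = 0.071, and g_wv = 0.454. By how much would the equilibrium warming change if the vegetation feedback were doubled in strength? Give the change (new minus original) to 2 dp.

Original: g = 0.6215, ΔT = 2.18/(1−0.6215) = 5.7596 K.
With doubled vegetation: g' = 0.718, ΔT' = 2.18/(1−0.718) = 7.7305 K.
Change = 7.7305 − 5.7596 = 1.97 K.

1.97 K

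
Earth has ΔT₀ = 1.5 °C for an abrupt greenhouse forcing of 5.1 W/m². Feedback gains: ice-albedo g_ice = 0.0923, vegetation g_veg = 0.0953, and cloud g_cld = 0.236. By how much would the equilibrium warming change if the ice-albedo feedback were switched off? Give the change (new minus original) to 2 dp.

Original: g = 0.4236, ΔT = 1.5/(1−0.4236) = 2.6024 °C.
Without ice-albedo: g' = 0.3313, ΔT' = 1.5/(1−0.3313) = 2.2432 °C.
Change = 2.2432 − 2.6024 = -0.36 °C.

-0.36 °C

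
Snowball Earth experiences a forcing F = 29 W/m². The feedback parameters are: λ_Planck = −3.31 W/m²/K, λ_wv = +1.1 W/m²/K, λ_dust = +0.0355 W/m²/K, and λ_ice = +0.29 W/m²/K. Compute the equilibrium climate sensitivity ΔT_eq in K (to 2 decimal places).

15.39 K

Net feedback parameter λ = (−3.31) + (+1.1) + (+0.0355) + (+0.29) = -1.8845 W/m²/K.
ΔT = −F/λ = −29/(-1.8845) = 15.39 K.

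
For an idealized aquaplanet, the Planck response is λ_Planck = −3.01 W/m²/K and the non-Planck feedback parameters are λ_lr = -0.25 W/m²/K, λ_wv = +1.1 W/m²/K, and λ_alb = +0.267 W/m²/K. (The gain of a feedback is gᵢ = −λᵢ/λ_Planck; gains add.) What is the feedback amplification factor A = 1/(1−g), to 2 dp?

1.59

Convert to gains: g_lr = -0.25/3.01 = -0.08306; g_wv = 1.1/3.01 = 0.3654; g_alb = 0.267/3.01 = 0.0887.
Total gain g = 0.37104.
A = 1/(1 − 0.37104) = 1.59.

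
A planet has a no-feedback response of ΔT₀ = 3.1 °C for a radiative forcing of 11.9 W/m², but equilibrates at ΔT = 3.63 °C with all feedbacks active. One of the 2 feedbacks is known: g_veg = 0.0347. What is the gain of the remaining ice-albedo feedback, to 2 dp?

Amplification A = ΔT/ΔT₀ = 3.63/3.1 = 1.171.
Total gain g = 1 − 1/A = 1 − 1/1.171 = 0.146.
The known gain is 0.0347.
g_ice = 0.146 − 0.0347 = 0.11.

0.11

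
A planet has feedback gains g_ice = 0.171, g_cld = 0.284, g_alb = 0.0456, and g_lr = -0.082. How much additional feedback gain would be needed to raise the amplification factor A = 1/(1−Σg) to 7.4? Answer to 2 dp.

Current total gain = 0.4186.
Target gain for A = 7.4: g* = 1 − 1/7.4 = 0.8649.
Additional gain needed = 0.8649 − 0.4186 = 0.45.

0.45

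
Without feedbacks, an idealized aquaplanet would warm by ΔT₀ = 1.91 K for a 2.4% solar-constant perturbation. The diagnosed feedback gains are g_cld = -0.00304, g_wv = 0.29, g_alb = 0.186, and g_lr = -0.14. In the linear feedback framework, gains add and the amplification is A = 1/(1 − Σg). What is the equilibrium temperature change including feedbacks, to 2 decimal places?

2.86 K

Total gain g = -0.00304 + 0.29 + 0.186 − 0.14 = 0.33296.
Amplification A = 1/(1 − 0.33296) = 1.499.
ΔT = 1.91 × 1.499 = 2.86 K.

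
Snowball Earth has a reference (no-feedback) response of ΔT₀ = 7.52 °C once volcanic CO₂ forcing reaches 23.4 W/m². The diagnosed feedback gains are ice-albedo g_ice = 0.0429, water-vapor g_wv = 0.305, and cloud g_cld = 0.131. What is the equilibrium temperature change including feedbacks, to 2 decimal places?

14.43 °C

Total gain g = 0.0429 + 0.305 + 0.131 = 0.4789.
Amplification A = 1/(1 − 0.4789) = 1.919.
ΔT = 7.52 × 1.919 = 14.43 °C.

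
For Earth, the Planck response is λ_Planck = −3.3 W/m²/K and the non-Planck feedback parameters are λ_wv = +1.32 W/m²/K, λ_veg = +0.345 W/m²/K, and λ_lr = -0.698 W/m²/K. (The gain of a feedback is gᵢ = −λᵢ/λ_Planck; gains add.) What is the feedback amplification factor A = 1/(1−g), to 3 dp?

Convert to gains: g_wv = 1.32/3.3 = 0.4; g_veg = 0.345/3.3 = 0.1045; g_lr = -0.698/3.3 = -0.2115.
Total gain g = 0.293.
A = 1/(1 − 0.293) = 1.414.

1.414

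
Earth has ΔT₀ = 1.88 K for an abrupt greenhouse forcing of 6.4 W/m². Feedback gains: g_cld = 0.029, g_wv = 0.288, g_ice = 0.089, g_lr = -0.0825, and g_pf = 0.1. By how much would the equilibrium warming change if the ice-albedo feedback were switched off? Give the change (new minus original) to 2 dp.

Original: g = 0.4235, ΔT = 1.88/(1−0.4235) = 3.2611 K.
Without ice-albedo: g' = 0.3345, ΔT' = 1.88/(1−0.3345) = 2.8249 K.
Change = 2.8249 − 3.2611 = -0.44 K.

-0.44 K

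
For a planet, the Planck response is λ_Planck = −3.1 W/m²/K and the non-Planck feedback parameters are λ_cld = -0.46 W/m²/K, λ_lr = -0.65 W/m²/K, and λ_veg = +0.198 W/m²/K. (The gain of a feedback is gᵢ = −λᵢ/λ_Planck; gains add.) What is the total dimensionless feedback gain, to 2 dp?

Convert to gains: g_cld = -0.46/3.1 = -0.1484; g_lr = -0.65/3.1 = -0.2097; g_veg = 0.198/3.1 = 0.06387.
Total gain g = -0.29423.

-0.29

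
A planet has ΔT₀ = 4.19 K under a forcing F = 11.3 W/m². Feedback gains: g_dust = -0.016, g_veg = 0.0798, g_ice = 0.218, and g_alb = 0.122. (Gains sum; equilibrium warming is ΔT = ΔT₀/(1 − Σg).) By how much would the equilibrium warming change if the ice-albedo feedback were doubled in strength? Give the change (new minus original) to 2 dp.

4.05 K

Original: g = 0.4038, ΔT = 4.19/(1−0.4038) = 7.0278 K.
With doubled ice-albedo: g' = 0.6218, ΔT' = 4.19/(1−0.6218) = 11.0788 K.
Change = 11.0788 − 7.0278 = 4.05 K.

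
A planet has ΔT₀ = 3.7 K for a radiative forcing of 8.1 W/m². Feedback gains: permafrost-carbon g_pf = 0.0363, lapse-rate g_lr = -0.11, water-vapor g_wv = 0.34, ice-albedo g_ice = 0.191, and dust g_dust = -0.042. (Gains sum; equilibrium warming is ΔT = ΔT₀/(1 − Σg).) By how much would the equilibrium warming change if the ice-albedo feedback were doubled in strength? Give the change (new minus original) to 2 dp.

Original: g = 0.4153, ΔT = 3.7/(1−0.4153) = 6.3280 K.
With doubled ice-albedo: g' = 0.6063, ΔT' = 3.7/(1−0.6063) = 9.3980 K.
Change = 9.3980 − 6.3280 = 3.07 K.

3.07 K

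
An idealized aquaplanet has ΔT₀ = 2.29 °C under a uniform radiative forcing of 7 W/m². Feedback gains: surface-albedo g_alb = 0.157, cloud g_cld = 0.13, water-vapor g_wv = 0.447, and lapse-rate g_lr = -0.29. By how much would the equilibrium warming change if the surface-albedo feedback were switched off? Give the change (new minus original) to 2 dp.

-0.91 °C

Original: g = 0.444, ΔT = 2.29/(1−0.444) = 4.1187 °C.
Without surface-albedo: g' = 0.287, ΔT' = 2.29/(1−0.287) = 3.2118 °C.
Change = 3.2118 − 4.1187 = -0.91 °C.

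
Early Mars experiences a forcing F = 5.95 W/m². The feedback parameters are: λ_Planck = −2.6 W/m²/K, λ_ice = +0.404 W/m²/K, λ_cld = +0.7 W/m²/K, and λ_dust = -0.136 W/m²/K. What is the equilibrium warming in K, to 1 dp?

3.6 K

Net feedback parameter λ = (−2.6) + (+0.404) + (+0.7) + (-0.136) = -1.632 W/m²/K.
ΔT = −F/λ = −5.95/(-1.632) = 3.6 K.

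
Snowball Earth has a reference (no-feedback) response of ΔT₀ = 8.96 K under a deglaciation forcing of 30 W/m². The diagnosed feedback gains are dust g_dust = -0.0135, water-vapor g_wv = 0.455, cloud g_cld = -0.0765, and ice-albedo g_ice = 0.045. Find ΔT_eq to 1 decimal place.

15.2 K

Total gain g = -0.0135 + 0.455 − 0.0765 + 0.045 = 0.41.
Amplification A = 1/(1 − 0.41) = 1.695.
ΔT = 8.96 × 1.695 = 15.2 K.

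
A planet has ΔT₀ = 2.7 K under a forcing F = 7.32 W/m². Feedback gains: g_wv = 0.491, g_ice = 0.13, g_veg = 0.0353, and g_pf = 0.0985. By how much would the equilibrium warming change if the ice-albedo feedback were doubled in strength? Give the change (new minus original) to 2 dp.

12.43 K

Original: g = 0.7548, ΔT = 2.7/(1−0.7548) = 11.0114 K.
With doubled ice-albedo: g' = 0.8848, ΔT' = 2.7/(1−0.8848) = 23.4375 K.
Change = 23.4375 − 11.0114 = 12.43 K.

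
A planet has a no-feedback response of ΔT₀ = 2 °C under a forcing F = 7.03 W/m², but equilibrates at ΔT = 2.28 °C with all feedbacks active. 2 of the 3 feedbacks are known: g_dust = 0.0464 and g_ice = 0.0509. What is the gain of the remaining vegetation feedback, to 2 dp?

0.03

Amplification A = ΔT/ΔT₀ = 2.28/2 = 1.14.
Total gain g = 1 − 1/A = 1 − 1/1.14 = 0.1228.
Known gains sum to 0.0464 + 0.0509 = 0.0973.
g_veg = 0.1228 − 0.0973 = 0.03.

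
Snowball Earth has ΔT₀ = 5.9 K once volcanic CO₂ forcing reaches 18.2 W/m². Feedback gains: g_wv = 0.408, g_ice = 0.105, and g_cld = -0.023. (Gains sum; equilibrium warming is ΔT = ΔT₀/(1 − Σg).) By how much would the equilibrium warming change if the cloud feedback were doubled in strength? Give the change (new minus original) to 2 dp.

-0.50 K

Original: g = 0.49, ΔT = 5.9/(1−0.49) = 11.5686 K.
With doubled cloud: g' = 0.467, ΔT' = 5.9/(1−0.467) = 11.0694 K.
Change = 11.0694 − 11.5686 = -0.50 K.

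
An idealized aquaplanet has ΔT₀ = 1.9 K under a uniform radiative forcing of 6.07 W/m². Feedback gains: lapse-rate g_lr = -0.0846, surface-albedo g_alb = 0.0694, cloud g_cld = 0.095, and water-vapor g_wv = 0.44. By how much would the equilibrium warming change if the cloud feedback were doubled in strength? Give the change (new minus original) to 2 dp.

0.98 K

Original: g = 0.5198, ΔT = 1.9/(1−0.5198) = 3.9567 K.
With doubled cloud: g' = 0.6148, ΔT' = 1.9/(1−0.6148) = 4.9325 K.
Change = 4.9325 − 3.9567 = 0.98 K.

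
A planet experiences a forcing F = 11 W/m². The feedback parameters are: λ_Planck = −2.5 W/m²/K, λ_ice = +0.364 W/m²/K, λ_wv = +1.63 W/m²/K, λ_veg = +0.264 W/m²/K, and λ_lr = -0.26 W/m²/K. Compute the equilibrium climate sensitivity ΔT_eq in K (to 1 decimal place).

Net feedback parameter λ = (−2.5) + (+0.364) + (+1.63) + (+0.264) + (-0.26) = -0.502 W/m²/K.
ΔT = −F/λ = −11/(-0.502) = 21.9 K.

21.9 K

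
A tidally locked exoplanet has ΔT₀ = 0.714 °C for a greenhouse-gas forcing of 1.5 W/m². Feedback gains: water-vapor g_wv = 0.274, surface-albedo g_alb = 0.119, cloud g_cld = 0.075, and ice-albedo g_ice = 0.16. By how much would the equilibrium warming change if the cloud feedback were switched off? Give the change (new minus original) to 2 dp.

Original: g = 0.628, ΔT = 0.714/(1−0.628) = 1.9194 °C.
Without cloud: g' = 0.553, ΔT' = 0.714/(1−0.553) = 1.5973 °C.
Change = 1.5973 − 1.9194 = -0.32 °C.

-0.32 °C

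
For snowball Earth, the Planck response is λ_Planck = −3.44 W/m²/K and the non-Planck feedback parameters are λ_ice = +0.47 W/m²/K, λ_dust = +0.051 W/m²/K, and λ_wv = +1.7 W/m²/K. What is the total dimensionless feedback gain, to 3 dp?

0.646

Convert to gains: g_ice = 0.47/3.44 = 0.1366; g_dust = 0.051/3.44 = 0.01483; g_wv = 1.7/3.44 = 0.4942.
Total gain g = 0.64563.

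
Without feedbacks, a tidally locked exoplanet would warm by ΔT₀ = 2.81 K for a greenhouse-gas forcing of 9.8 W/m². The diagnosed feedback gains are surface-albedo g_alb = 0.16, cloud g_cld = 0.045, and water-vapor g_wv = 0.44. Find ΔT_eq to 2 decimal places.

7.92 K

Total gain g = 0.16 + 0.045 + 0.44 = 0.645.
Amplification A = 1/(1 − 0.645) = 2.817.
ΔT = 2.81 × 2.817 = 7.92 K.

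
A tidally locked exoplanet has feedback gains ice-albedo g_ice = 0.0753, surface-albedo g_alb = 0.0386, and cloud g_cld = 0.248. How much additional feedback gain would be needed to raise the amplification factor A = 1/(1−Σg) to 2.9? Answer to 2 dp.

0.29

Current total gain = 0.3619.
Target gain for A = 2.9: g* = 1 − 1/2.9 = 0.6552.
Additional gain needed = 0.6552 − 0.3619 = 0.29.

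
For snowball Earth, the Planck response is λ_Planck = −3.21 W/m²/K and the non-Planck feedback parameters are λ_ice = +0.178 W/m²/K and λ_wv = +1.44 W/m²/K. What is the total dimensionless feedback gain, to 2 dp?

0.50

Convert to gains: g_ice = 0.178/3.21 = 0.05545; g_wv = 1.44/3.21 = 0.4486.
Total gain g = 0.50405.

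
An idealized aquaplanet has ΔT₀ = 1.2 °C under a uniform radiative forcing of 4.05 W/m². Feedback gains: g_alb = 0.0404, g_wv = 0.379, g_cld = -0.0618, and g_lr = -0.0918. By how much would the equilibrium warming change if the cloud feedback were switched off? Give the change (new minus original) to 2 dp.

0.15 °C

Original: g = 0.2658, ΔT = 1.2/(1−0.2658) = 1.6344 °C.
Without cloud: g' = 0.3276, ΔT' = 1.2/(1−0.3276) = 1.7847 °C.
Change = 1.7847 − 1.6344 = 0.15 °C.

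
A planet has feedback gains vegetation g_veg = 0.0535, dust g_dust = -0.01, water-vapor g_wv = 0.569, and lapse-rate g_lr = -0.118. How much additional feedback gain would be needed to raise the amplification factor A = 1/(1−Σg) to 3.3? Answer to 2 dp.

0.20

Current total gain = 0.4945.
Target gain for A = 3.3: g* = 1 − 1/3.3 = 0.697.
Additional gain needed = 0.697 − 0.4945 = 0.20.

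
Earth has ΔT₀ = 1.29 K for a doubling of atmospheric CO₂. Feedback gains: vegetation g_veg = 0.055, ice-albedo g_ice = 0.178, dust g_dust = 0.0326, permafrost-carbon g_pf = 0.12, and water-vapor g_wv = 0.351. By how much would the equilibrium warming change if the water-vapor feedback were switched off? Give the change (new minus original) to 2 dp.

Original: g = 0.7366, ΔT = 1.29/(1−0.7366) = 4.8975 K.
Without water-vapor: g' = 0.3856, ΔT' = 1.29/(1−0.3856) = 2.0996 K.
Change = 2.0996 − 4.8975 = -2.80 K.

-2.80 K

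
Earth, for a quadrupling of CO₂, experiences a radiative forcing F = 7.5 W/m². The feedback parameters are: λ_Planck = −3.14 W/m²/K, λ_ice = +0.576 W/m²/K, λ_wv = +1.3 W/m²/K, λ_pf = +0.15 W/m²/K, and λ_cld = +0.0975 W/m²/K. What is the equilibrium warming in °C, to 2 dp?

Net feedback parameter λ = (−3.14) + (+0.576) + (+1.3) + (+0.15) + (+0.0975) = -1.0165 W/m²/K.
ΔT = −F/λ = −7.5/(-1.0165) = 7.38 °C.

7.38 °C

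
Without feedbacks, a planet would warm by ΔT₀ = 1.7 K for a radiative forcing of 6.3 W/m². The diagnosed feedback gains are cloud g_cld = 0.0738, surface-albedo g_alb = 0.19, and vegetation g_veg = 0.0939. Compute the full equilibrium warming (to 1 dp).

2.6 K

Total gain g = 0.0738 + 0.19 + 0.0939 = 0.3577.
Amplification A = 1/(1 − 0.3577) = 1.557.
ΔT = 1.7 × 1.557 = 2.6 K.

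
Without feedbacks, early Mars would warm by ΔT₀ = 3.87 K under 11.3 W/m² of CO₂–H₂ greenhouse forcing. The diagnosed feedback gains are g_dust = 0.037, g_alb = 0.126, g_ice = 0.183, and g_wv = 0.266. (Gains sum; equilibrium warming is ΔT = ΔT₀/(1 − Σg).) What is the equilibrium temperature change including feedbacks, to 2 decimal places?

9.97 K

Total gain g = 0.037 + 0.126 + 0.183 + 0.266 = 0.612.
Amplification A = 1/(1 − 0.612) = 2.577.
ΔT = 3.87 × 2.577 = 9.97 K.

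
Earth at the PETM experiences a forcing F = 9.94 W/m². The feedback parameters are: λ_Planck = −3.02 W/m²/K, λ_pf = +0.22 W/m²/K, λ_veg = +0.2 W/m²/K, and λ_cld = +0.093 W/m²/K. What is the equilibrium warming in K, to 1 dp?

4.0 K

Net feedback parameter λ = (−3.02) + (+0.22) + (+0.2) + (+0.093) = -2.507 W/m²/K.
ΔT = −F/λ = −9.94/(-2.507) = 4.0 K.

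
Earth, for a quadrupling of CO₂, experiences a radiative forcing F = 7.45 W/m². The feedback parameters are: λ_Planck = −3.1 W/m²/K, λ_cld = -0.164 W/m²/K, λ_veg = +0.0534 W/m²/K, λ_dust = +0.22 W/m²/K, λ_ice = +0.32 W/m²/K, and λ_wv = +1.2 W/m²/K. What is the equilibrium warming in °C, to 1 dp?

Net feedback parameter λ = (−3.1) + (-0.164) + (+0.0534) + (+0.22) + (+0.32) + (+1.2) = -1.4706 W/m²/K.
ΔT = −F/λ = −7.45/(-1.4706) = 5.1 °C.

5.1 °C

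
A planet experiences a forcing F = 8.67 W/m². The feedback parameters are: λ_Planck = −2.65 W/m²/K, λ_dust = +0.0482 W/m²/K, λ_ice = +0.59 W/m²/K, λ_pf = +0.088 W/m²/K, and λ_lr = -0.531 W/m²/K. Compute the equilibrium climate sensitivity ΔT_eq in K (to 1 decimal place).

3.5 K

Net feedback parameter λ = (−2.65) + (+0.0482) + (+0.59) + (+0.088) + (-0.531) = -2.4548 W/m²/K.
ΔT = −F/λ = −8.67/(-2.4548) = 3.5 K.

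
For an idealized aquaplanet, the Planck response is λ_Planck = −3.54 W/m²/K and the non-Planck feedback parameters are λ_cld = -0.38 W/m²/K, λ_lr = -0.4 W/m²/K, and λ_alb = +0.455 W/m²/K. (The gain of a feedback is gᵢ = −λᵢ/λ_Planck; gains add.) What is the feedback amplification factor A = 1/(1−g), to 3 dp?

Convert to gains: g_cld = -0.38/3.54 = -0.1073; g_lr = -0.4/3.54 = -0.113; g_alb = 0.455/3.54 = 0.1285.
Total gain g = -0.0918.
A = 1/(1 + 0.0918) = 0.916.

0.916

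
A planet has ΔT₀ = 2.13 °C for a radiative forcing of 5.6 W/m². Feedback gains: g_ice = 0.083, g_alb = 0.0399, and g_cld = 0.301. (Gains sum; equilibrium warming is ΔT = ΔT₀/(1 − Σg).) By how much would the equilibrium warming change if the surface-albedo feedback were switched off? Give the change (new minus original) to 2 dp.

Original: g = 0.4239, ΔT = 2.13/(1−0.4239) = 3.6973 °C.
Without surface-albedo: g' = 0.384, ΔT' = 2.13/(1−0.384) = 3.4578 °C.
Change = 3.4578 − 3.6973 = -0.24 °C.

-0.24 °C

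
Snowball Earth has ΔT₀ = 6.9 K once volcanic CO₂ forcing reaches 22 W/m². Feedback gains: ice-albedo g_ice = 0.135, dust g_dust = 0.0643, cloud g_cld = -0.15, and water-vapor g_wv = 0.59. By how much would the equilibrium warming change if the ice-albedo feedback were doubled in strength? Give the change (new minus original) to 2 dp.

Original: g = 0.6393, ΔT = 6.9/(1−0.6393) = 19.1295 K.
With doubled ice-albedo: g' = 0.7743, ΔT' = 6.9/(1−0.7743) = 30.5716 K.
Change = 30.5716 − 19.1295 = 11.44 K.

11.44 K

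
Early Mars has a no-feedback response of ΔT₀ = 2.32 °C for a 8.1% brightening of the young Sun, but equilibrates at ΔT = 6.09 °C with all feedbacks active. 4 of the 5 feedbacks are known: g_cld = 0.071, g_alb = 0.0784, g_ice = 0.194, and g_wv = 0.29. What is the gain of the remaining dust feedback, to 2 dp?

Amplification A = ΔT/ΔT₀ = 6.09/2.32 = 2.625.
Total gain g = 1 − 1/A = 1 − 1/2.625 = 0.619.
Known gains sum to 0.071 + 0.0784 + 0.194 + 0.29 = 0.6334.
g_dust = 0.619 − 0.6334 = -0.01.

-0.01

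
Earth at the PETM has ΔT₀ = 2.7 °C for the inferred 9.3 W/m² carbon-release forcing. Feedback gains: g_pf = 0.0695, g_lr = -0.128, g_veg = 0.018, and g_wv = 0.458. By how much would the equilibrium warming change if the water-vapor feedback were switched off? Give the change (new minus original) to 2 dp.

Original: g = 0.4175, ΔT = 2.7/(1−0.4175) = 4.6352 °C.
Without water-vapor: g' = -0.0405, ΔT' = 2.7/(1+0.0405) = 2.5949 °C.
Change = 2.5949 − 4.6352 = -2.04 °C.

-2.04 °C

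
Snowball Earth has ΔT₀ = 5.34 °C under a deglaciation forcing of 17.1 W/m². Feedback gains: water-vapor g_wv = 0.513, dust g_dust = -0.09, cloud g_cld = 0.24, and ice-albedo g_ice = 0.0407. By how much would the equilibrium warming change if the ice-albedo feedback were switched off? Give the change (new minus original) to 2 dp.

-2.18 °C

Original: g = 0.7037, ΔT = 5.34/(1−0.7037) = 18.0223 °C.
Without ice-albedo: g' = 0.663, ΔT' = 5.34/(1−0.663) = 15.8457 °C.
Change = 15.8457 − 18.0223 = -2.18 °C.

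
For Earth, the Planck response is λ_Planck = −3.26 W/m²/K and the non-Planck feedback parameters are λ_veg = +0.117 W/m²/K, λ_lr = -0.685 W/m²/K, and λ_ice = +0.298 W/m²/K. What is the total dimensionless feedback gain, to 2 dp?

-0.08

Convert to gains: g_veg = 0.117/3.26 = 0.03589; g_lr = -0.685/3.26 = -0.2101; g_ice = 0.298/3.26 = 0.09141.
Total gain g = -0.0828.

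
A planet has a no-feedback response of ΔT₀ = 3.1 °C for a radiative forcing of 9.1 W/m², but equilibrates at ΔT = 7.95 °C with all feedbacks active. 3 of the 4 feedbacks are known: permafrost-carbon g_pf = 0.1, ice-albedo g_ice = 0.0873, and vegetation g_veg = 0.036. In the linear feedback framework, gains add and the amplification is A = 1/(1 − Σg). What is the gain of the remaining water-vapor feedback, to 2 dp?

Amplification A = ΔT/ΔT₀ = 7.95/3.1 = 2.565.
Total gain g = 1 − 1/A = 1 − 1/2.565 = 0.6101.
Known gains sum to 0.1 + 0.0873 + 0.036 = 0.2233.
g_wv = 0.6101 − 0.2233 = 0.39.

0.39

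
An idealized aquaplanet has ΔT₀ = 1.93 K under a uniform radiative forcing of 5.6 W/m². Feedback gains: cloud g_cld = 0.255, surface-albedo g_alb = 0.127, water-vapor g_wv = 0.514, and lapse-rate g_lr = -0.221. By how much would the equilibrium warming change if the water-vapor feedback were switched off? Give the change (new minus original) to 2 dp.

-3.64 K

Original: g = 0.675, ΔT = 1.93/(1−0.675) = 5.9385 K.
Without water-vapor: g' = 0.161, ΔT' = 1.93/(1−0.161) = 2.3004 K.
Change = 2.3004 − 5.9385 = -3.64 K.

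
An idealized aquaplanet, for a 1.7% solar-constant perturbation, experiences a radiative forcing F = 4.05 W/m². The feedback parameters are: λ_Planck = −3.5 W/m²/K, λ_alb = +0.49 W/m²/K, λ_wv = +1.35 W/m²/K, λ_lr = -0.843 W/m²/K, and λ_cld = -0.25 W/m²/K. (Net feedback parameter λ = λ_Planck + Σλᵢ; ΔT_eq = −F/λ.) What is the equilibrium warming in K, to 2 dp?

Net feedback parameter λ = (−3.5) + (+0.49) + (+1.35) + (-0.843) + (-0.25) = -2.753 W/m²/K.
ΔT = −F/λ = −4.05/(-2.753) = 1.47 K.

1.47 K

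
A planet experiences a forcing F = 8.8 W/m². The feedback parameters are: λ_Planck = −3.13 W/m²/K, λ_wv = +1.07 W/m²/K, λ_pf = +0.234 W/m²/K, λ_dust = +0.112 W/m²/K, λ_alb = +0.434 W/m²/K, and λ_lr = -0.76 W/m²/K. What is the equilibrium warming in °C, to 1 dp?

4.3 °C

Net feedback parameter λ = (−3.13) + (+1.07) + (+0.234) + (+0.112) + (+0.434) + (-0.76) = -2.04 W/m²/K.
ΔT = −F/λ = −8.8/(-2.04) = 4.3 °C.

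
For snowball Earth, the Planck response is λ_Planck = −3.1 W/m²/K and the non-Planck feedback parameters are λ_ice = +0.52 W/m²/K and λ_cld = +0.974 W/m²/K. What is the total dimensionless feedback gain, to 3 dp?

0.482

Convert to gains: g_ice = 0.52/3.1 = 0.1677; g_cld = 0.974/3.1 = 0.3142.
Total gain g = 0.4819.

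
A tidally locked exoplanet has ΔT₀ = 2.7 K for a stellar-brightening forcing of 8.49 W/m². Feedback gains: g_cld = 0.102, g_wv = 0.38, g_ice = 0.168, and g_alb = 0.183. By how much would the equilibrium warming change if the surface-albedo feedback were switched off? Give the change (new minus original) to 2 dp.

-8.45 K

Original: g = 0.833, ΔT = 2.7/(1−0.833) = 16.1677 K.
Without surface-albedo: g' = 0.65, ΔT' = 2.7/(1−0.65) = 7.7143 K.
Change = 7.7143 − 16.1677 = -8.45 K.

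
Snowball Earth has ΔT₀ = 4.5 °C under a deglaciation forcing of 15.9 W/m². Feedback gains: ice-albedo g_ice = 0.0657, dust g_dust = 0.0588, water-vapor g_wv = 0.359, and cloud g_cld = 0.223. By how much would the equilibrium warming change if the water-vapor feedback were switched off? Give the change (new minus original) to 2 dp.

Original: g = 0.7065, ΔT = 4.5/(1−0.7065) = 15.3322 °C.
Without water-vapor: g' = 0.3475, ΔT' = 4.5/(1−0.3475) = 6.8966 °C.
Change = 6.8966 − 15.3322 = -8.44 °C.

-8.44 °C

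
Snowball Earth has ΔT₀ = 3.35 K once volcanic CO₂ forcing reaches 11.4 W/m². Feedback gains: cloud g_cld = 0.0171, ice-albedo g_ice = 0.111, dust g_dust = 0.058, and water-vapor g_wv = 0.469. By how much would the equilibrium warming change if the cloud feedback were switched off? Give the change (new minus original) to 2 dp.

Original: g = 0.6551, ΔT = 3.35/(1−0.6551) = 9.7130 K.
Without cloud: g' = 0.638, ΔT' = 3.35/(1−0.638) = 9.2541 K.
Change = 9.2541 − 9.7130 = -0.46 K.

-0.46 K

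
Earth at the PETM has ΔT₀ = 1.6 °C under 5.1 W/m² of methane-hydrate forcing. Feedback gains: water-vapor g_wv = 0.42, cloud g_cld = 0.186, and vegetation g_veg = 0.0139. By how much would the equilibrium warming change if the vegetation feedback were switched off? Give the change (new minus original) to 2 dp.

-0.15 °C

Original: g = 0.6199, ΔT = 1.6/(1−0.6199) = 4.2094 °C.
Without vegetation: g' = 0.606, ΔT' = 1.6/(1−0.606) = 4.0609 °C.
Change = 4.0609 − 4.2094 = -0.15 °C.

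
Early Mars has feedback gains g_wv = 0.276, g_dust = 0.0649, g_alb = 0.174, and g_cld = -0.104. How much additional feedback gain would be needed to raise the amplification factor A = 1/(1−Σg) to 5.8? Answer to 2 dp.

Current total gain = 0.4109.
Target gain for A = 5.8: g* = 1 − 1/5.8 = 0.8276.
Additional gain needed = 0.8276 − 0.4109 = 0.42.

0.42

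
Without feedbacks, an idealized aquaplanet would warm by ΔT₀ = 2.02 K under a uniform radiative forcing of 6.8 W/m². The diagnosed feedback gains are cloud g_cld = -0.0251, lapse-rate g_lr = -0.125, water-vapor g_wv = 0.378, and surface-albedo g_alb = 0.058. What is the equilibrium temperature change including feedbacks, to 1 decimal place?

2.8 K

Total gain g = -0.0251 − 0.125 + 0.378 + 0.058 = 0.2859.
Amplification A = 1/(1 − 0.2859) = 1.4.
ΔT = 2.02 × 1.4 = 2.8 K.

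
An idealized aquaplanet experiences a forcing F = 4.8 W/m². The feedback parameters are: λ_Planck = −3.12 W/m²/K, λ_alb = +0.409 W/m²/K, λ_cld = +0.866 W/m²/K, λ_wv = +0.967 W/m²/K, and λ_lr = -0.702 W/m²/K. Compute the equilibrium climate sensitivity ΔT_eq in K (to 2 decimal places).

3.04 K

Net feedback parameter λ = (−3.12) + (+0.409) + (+0.866) + (+0.967) + (-0.702) = -1.58 W/m²/K.
ΔT = −F/λ = −4.8/(-1.58) = 3.04 K.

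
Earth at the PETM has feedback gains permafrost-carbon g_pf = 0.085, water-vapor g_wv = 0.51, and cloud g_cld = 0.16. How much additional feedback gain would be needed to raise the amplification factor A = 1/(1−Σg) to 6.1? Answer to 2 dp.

Current total gain = 0.755.
Target gain for A = 6.1: g* = 1 − 1/6.1 = 0.8361.
Additional gain needed = 0.8361 − 0.755 = 0.08.

0.08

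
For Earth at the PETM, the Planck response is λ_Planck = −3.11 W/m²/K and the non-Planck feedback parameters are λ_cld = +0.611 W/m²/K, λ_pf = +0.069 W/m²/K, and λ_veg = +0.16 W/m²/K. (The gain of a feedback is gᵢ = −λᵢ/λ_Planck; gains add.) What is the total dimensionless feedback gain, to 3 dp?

0.270

Convert to gains: g_cld = 0.611/3.11 = 0.1965; g_pf = 0.069/3.11 = 0.02219; g_veg = 0.16/3.11 = 0.05145.
Total gain g = 0.27014.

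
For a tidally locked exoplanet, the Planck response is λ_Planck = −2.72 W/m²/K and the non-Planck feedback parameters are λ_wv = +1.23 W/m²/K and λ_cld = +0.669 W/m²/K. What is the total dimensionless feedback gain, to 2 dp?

Convert to gains: g_wv = 1.23/2.72 = 0.4522; g_cld = 0.669/2.72 = 0.246.
Total gain g = 0.6982.

0.70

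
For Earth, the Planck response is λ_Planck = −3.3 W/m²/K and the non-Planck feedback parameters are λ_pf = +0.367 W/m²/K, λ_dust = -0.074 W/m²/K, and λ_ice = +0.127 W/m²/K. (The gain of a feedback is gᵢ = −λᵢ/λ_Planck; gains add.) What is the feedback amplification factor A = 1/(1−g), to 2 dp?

Convert to gains: g_pf = 0.367/3.3 = 0.1112; g_dust = -0.074/3.3 = -0.02242; g_ice = 0.127/3.3 = 0.03848.
Total gain g = 0.12726.
A = 1/(1 − 0.12726) = 1.15.

1.15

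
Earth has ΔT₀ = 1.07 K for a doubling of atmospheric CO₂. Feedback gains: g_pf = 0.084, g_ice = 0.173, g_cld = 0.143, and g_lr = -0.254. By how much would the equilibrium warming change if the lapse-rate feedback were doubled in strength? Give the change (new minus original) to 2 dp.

Original: g = 0.146, ΔT = 1.07/(1−0.146) = 1.2529 K.
With doubled lapse-rate: g' = -0.108, ΔT' = 1.07/(1+0.108) = 0.9657 K.
Change = 0.9657 − 1.2529 = -0.29 K.

-0.29 K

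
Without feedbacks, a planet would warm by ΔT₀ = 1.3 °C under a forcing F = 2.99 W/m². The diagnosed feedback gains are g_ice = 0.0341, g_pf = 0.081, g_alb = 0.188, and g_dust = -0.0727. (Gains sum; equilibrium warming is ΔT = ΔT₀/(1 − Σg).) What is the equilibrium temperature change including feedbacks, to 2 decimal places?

1.69 °C

Total gain g = 0.0341 + 0.081 + 0.188 − 0.0727 = 0.2304.
Amplification A = 1/(1 − 0.2304) = 1.299.
ΔT = 1.3 × 1.299 = 1.69 °C.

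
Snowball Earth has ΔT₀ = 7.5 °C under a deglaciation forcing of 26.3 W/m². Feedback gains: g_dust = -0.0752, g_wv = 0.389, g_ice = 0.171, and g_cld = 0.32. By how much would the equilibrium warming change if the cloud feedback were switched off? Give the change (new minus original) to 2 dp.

Original: g = 0.8048, ΔT = 7.5/(1−0.8048) = 38.4221 °C.
Without cloud: g' = 0.4848, ΔT' = 7.5/(1−0.4848) = 14.5575 °C.
Change = 14.5575 − 38.4221 = -23.86 °C.

-23.86 °C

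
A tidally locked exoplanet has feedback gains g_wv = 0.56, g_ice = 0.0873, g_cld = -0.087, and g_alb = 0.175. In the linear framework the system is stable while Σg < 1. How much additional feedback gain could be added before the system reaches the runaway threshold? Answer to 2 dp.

0.26

Current total gain = 0.56 + 0.0873 − 0.087 + 0.175 = 0.7353.
Margin to runaway = 1 − 0.7353 = 0.26.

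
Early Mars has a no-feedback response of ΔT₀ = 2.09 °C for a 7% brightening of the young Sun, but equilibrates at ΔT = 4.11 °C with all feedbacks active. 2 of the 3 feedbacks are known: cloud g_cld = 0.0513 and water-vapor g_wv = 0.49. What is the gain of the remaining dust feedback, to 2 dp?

-0.05

Amplification A = ΔT/ΔT₀ = 4.11/2.09 = 1.967.
Total gain g = 1 − 1/A = 1 − 1/1.967 = 0.4916.
Known gains sum to 0.0513 + 0.49 = 0.5413.
g_dust = 0.4916 − 0.5413 = -0.05.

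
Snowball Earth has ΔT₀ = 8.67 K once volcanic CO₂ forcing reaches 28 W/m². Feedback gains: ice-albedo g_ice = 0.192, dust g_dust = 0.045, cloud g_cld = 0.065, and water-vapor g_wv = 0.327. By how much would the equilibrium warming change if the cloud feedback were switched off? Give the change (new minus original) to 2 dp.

-3.48 K

Original: g = 0.629, ΔT = 8.67/(1−0.629) = 23.3693 K.
Without cloud: g' = 0.564, ΔT' = 8.67/(1−0.564) = 19.8853 K.
Change = 19.8853 − 23.3693 = -3.48 K.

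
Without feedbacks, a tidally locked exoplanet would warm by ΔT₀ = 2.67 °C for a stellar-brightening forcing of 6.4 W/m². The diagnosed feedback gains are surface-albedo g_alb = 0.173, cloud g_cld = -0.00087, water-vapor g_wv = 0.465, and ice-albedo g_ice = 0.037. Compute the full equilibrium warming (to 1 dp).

Total gain g = 0.173 − 0.00087 + 0.465 + 0.037 = 0.67413.
Amplification A = 1/(1 − 0.67413) = 3.069.
ΔT = 2.67 × 3.069 = 8.2 °C.

8.2 °C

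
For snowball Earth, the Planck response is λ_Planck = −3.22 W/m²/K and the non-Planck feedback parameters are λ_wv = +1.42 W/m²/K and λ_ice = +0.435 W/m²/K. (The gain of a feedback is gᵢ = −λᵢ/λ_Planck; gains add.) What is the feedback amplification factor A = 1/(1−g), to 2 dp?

Convert to gains: g_wv = 1.42/3.22 = 0.441; g_ice = 0.435/3.22 = 0.1351.
Total gain g = 0.5761.
A = 1/(1 − 0.5761) = 2.36.

2.36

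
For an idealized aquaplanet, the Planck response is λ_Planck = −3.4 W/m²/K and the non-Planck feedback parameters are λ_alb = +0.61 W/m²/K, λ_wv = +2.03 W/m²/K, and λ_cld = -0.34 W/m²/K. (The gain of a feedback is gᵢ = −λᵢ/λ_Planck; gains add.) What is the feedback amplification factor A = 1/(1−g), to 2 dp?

Convert to gains: g_alb = 0.61/3.4 = 0.1794; g_wv = 2.03/3.4 = 0.5971; g_cld = -0.34/3.4 = -0.1.
Total gain g = 0.6765.
A = 1/(1 − 0.6765) = 3.09.

3.09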